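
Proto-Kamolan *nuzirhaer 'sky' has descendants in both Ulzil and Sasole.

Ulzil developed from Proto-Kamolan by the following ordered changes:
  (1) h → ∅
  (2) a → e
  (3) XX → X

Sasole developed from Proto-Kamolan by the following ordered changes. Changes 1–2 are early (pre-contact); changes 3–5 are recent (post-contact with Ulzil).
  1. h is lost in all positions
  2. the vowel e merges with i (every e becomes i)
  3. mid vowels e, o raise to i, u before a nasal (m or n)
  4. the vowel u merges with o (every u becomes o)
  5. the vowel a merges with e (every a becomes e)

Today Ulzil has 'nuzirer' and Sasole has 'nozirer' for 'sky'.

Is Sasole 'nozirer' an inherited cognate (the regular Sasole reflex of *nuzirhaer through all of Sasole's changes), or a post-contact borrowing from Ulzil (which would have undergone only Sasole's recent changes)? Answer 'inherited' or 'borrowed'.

If inherited, *nuzirhaer would pass through all of Sasole's changes:
Sasole: *nuzirhaer
  nuzirhaer → nuziraer   [h-loss]
  nuziraer → nuzirair   [vowel merger]
  nuzirair (rule 3 does not apply)
  nuzirair → nozirair   [vowel merger]
  nozirair → nozireir   [vowel merger]
  giving Sasole nozireir.
If borrowed from Ulzil 'nuzirer' after the early changes, it would undergo only the recent ones:
  rule 3 (pre-nasal raising): no change (nuzirer)
  rule 4 (vowel merger): nuzirer → nozirer
  rule 5 (vowel merger): no change (nozirer)
  ⇒ as a loan: nozirer
Sasole 'nozirer' matches the loan outcome 'nozirer', not the inherited 'nozireir' — it skipped the early Sasole changes, so it was borrowed from Ulzil.

borrowed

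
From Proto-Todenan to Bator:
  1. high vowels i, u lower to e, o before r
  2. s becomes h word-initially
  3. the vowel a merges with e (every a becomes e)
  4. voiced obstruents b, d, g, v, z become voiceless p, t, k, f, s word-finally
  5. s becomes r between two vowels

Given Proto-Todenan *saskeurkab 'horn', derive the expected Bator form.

Bator: *saskeurkab > saskeorkab > haskeorkab > heskeorkeb > heskeorkep  (by pre-rhotic lowering, debuccalisation, vowel merger, final devoicing)

heskeorkep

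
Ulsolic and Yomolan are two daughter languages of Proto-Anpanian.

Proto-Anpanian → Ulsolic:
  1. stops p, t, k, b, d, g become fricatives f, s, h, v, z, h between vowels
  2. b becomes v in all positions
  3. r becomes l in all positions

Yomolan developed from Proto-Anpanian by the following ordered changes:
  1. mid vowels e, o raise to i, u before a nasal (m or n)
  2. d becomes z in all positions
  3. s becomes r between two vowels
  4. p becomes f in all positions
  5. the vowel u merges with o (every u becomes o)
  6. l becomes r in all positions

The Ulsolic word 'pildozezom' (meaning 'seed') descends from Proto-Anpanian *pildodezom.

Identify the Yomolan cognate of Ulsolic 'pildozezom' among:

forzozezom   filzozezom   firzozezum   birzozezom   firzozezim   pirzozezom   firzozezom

Yomolan: *pildodezom > pildodezum > pilzozezum > filzozezum > filzozezom > firzozezom  (by pre-nasal raising, unconditioned shift, unconditioned shift, vowel merger, unconditioned shift)
Among the options, 'firzozezom' alone shows every Yomolan change applied in order.

firzozezom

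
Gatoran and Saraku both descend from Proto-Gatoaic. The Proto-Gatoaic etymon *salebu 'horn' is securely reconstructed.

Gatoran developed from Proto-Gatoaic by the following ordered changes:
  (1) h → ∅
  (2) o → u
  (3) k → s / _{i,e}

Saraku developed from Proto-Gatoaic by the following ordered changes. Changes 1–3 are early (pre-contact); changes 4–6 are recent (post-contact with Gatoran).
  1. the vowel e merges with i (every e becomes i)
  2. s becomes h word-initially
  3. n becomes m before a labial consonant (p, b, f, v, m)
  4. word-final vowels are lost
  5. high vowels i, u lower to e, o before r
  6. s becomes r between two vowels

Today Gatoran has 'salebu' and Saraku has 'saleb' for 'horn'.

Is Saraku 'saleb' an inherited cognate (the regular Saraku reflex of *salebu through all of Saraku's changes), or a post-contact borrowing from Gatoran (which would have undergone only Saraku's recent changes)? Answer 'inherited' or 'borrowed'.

borrowed

If inherited, *salebu would pass through all of Saraku's changes:
Saraku: start from *salebu.
  rule 1 (vowel merger): salebu → salibu
  rule 2 (debuccalisation): salibu → halibu
  rule 3: no change — halibu
  rule 4 (apocope): halibu → halib
  rule 5: no change — halib
  rule 6: no change — halib
  ⇒ Saraku halib
If borrowed from Gatoran 'salebu' after the early changes, it would undergo only the recent ones:
  rule 4 (apocope): salebu → saleb
  rule 5 (pre-rhotic lowering): no change (saleb)
  rule 6 (rhotacism): no change (saleb)
  ⇒ as a loan: saleb
Saraku 'saleb' matches the loan outcome 'saleb', not the inherited 'halib' — it skipped the early Saraku changes, so it was borrowed from Gatoran.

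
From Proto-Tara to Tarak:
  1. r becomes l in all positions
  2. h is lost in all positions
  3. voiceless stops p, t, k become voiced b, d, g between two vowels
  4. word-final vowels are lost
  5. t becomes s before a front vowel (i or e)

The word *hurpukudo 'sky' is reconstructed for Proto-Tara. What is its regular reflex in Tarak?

Tarak: start from *hurpukudo.
  rule 1 (unconditioned shift): hurpukudo → hulpukudo
  rule 2 (h-loss): hulpukudo → ulpukudo
  rule 3 (intervocalic voicing): ulpukudo → ulpugudo
  rule 4 (apocope): ulpugudo → ulpugud
  rule 5: no change — ulpugud
  ⇒ Tarak ulpugud

ulpugud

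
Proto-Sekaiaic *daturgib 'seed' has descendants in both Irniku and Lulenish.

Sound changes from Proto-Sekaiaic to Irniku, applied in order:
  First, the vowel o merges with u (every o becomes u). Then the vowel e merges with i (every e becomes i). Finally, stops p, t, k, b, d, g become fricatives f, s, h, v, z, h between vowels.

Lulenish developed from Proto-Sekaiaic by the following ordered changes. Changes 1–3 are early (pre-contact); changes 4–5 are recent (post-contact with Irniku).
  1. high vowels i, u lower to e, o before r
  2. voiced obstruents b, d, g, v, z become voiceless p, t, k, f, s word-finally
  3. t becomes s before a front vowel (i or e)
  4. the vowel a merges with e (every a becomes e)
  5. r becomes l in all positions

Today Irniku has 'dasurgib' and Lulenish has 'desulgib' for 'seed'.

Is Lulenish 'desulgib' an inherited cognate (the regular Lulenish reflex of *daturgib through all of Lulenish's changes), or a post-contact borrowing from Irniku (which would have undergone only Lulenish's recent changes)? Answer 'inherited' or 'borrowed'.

If inherited, *daturgib would pass through all of Lulenish's changes:
Lulenish: start from *daturgib.
  rule 1 (pre-rhotic lowering): daturgib → datorgib
  rule 2 (final devoicing): datorgib → datorgip
  rule 3: no change — datorgip
  rule 4 (vowel merger): datorgip → detorgip
  rule 5 (unconditioned shift): detorgip → detolgip
  ⇒ Lulenish detolgip
If borrowed from Irniku 'dasurgib' after the early changes, it would undergo only the recent ones:
  rule 4 (vowel merger): dasurgib → desurgib
  rule 5 (unconditioned shift): desurgib → desulgib
  ⇒ as a loan: desulgib
Lulenish 'desulgib' matches the loan outcome 'desulgib', not the inherited 'detolgip' — it skipped the early Lulenish changes, so it was borrowed from Irniku.

borrowed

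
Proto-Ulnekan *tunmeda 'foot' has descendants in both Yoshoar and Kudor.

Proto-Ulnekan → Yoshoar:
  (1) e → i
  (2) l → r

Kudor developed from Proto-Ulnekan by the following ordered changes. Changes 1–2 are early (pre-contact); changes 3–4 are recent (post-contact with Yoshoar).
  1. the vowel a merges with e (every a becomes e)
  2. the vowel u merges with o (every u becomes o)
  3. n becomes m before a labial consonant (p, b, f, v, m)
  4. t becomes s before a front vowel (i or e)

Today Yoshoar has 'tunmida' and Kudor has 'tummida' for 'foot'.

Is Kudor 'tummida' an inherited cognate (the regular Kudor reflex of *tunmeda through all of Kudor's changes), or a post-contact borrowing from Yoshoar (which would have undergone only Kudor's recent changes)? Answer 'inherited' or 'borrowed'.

borrowed

If inherited, *tunmeda would pass through all of Kudor's changes:
Kudor: *tunmeda
  tunmeda → tunmede   [vowel merger]
  tunmede → tonmede   [vowel merger]
  tonmede → tommede   [nasal place assimilation]
  tommede (rule 4 does not apply)
  giving Kudor tommede.
If borrowed from Yoshoar 'tunmida' after the early changes, it would undergo only the recent ones:
  rule 3 (nasal place assimilation): tunmida → tummida
  rule 4 (palatalisation): no change (tummida)
  ⇒ as a loan: tummida
Kudor 'tummida' matches the loan outcome 'tummida', not the inherited 'tommede' — it skipped the early Kudor changes, so it was borrowed from Yoshoar.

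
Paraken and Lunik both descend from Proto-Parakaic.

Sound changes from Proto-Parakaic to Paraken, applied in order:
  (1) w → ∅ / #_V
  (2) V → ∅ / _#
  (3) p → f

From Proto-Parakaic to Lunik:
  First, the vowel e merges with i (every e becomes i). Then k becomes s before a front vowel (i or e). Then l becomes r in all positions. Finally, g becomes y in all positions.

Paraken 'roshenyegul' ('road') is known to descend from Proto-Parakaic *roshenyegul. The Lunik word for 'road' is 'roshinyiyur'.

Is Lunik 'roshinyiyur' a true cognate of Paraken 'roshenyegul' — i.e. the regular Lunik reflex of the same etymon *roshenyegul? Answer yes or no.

Derive the expected Lunik reflex of *roshenyegul:
Lunik: start from *roshenyegul.
  rule 1 (vowel merger): roshenyegul → roshinyigul
  rule 2: no change — roshinyigul
  rule 3 (unconditioned shift): roshinyigul → roshinyigur
  rule 4 (unconditioned shift): roshinyigur → roshinyiyur
  ⇒ Lunik roshinyiyur
Lunik 'roshinyiyur' matches the regular reflex exactly, so the pair is cognate.

yes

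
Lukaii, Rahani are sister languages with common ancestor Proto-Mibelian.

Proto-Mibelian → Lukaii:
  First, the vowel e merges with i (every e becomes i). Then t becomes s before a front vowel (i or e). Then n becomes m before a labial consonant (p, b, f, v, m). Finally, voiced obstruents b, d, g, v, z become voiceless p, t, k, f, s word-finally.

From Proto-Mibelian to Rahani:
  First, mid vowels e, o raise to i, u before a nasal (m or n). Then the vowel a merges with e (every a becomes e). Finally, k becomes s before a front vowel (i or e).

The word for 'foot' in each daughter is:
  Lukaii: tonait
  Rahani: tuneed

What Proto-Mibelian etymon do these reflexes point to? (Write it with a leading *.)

Position 4: Lukaii has a, Rahani has e. Lukaii preserves a here (none of its changes turn any other segment into a), so the proto-segment is *a.
Position 2: Lukaii has o, Rahani has u. Lukaii preserves o here (none of its changes turn any other segment into o), so the proto-segment is *o.
This points to *tonaed. Verify forward in each daughter:
Lukaii: *tonaed > tonaid > tonait  (by vowel merger, final devoicing)
Rahani: *tonaed > tunaed > tuneed  (by pre-nasal raising, vowel merger)
Only *tonaed yields all of Lukaii tonait, Rahani tuneed.

*tonaed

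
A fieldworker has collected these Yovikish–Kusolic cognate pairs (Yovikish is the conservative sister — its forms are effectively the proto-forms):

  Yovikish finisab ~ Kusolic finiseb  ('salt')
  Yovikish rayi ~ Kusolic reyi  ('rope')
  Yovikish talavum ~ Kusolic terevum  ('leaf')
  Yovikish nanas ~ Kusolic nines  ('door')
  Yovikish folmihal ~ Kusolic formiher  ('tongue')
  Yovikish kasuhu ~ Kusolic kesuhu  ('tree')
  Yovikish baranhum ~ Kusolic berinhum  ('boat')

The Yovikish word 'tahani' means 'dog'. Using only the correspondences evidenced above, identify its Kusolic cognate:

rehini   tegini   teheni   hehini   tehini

rayi ~ reyi, talavum ~ terevum — Yovikish a corresponds to Kusolic e after a consonant, before a consonant other than r, m, n, p, b, f, v.
nanas ~ nines, baranhum ~ berinhum — Yovikish a corresponds to Kusolic i after a consonant, before a nasal.
Applying these to Yovikish 'tahani':
  tahani → tehani   (a→e after a consonant, before a consonant other than r, m, n, p, b, f, v)
  tehani → tehini   (a→i after a consonant, before a nasal)
So the Kusolic cognate is 'tehini'.

tehini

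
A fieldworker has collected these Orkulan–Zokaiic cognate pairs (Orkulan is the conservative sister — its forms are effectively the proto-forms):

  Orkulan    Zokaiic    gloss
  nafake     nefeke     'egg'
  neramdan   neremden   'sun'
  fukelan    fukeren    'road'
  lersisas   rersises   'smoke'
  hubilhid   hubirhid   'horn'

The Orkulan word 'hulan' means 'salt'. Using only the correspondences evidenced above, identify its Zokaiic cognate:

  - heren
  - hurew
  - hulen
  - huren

huren

fukelan ~ fukeren — Orkulan l corresponds to Zokaiic r between vowels (before a back vowel).
neramdan ~ neremden, fukelan ~ fukeren — Orkulan a corresponds to Zokaiic e after a consonant, before a nasal.
Applying these to Orkulan 'hulan':
  hulan → huran   (l→r between vowels (before a back vowel))
  huran → huren   (a→e after a consonant, before a nasal)
So the Zokaiic cognate is 'huren'.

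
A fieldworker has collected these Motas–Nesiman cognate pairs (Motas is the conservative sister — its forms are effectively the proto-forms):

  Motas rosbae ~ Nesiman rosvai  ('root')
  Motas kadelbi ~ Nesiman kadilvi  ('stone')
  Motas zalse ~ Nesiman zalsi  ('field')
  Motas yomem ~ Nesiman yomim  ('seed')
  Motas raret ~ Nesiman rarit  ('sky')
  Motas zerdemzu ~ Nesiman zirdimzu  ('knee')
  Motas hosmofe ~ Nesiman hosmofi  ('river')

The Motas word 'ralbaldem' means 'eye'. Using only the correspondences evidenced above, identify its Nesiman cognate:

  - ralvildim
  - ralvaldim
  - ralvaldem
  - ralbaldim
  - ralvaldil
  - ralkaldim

rosbae ~ rosvai — Motas b corresponds to Nesiman v after a consonant, before a back vowel.
yomem ~ yomim, zerdemzu ~ zirdimzu — Motas e corresponds to Nesiman i after a consonant, before a nasal.
Applying these to Motas 'ralbaldem':
  ralbaldem → ralvaldem   (b→v after a consonant, before a back vowel)
  ralvaldem → ralvaldim   (e→i after a consonant, before a nasal)
So the Nesiman cognate is 'ralvaldim'.

ralvaldim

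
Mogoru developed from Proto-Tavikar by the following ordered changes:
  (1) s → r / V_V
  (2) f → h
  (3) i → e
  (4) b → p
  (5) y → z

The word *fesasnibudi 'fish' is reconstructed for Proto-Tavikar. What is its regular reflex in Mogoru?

herasnepude

Mogoru: start from *fesasnibudi.
  rule 1 (rhotacism): fesasnibudi → ferasnibudi
  rule 2 (unconditioned shift): ferasnibudi → herasnibudi
  rule 3 (vowel merger): herasnibudi → herasnebude
  rule 4 (unconditioned shift): herasnebude → herasnepude
  rule 5: no change — herasnepude
  ⇒ Mogoru herasnepude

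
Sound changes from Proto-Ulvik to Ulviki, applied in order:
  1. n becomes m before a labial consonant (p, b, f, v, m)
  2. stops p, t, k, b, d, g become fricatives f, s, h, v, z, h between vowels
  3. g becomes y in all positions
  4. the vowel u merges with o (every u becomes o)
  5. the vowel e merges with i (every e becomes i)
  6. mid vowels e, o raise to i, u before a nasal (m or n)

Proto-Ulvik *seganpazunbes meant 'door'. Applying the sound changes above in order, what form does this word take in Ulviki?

Ulviki: start from *seganpazunbes.
  rule 1 (nasal place assimilation): seganpazunbes → segampazumbes
  rule 2 (intervocalic lenition): segampazumbes → sehampazumbes
  rule 3: no change — sehampazumbes
  rule 4 (vowel merger): sehampazumbes → sehampazombes
  rule 5 (vowel merger): sehampazombes → sihampazombis
  rule 6 (pre-nasal raising): sihampazombis → sihampazumbis
  ⇒ Ulviki sihampazumbis

sihampazumbis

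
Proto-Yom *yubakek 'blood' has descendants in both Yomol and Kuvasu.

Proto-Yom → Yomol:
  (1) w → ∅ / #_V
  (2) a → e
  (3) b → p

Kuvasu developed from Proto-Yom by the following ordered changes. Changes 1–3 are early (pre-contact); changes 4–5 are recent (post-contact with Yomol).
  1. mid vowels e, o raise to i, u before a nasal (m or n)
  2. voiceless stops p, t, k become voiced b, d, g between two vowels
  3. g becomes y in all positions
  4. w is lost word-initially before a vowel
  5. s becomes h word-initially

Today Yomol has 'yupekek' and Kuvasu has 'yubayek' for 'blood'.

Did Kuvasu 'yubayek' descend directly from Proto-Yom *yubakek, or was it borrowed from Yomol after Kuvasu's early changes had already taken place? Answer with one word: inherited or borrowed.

inherited

If inherited, *yubakek would pass through all of Kuvasu's changes:
Kuvasu: *yubakek > yubagek > yubayek  (by intervocalic voicing, unconditioned shift)
If borrowed from Yomol 'yupekek' after the early changes, it would undergo only the recent ones:
  rule 4 (glide loss): no change (yupekek)
  rule 5 (debuccalisation): no change (yupekek)
  ⇒ as a loan: yupekek
Kuvasu 'yubayek' matches the inherited outcome exactly, so it is an inherited cognate, not a loan.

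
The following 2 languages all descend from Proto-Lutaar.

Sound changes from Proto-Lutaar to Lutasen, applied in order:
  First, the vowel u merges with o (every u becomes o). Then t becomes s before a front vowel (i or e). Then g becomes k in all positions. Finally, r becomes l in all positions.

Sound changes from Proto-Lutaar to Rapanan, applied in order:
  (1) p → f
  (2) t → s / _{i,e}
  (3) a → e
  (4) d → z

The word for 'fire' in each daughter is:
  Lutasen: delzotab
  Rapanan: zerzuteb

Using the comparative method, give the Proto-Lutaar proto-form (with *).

Position 1: Lutasen has d, Rapanan has z. Lutasen preserves d here (none of its changes turn any other segment into d), so the proto-segment is *d.
Position 7: Lutasen has a, Rapanan has e. Lutasen preserves a here (none of its changes turn any other segment into a), so the proto-segment is *a.
Position 3: Lutasen has l, Rapanan has r. Rapanan preserves r here (none of its changes turn any other segment into r), so the proto-segment is *r.
Verify the candidate proto-form against each daughter:
Lutasen: *derzutab > derzotab > delzotab  (by vowel merger, unconditioned shift)
Rapanan: start from *derzutab.
  rule 1: no change — derzutab
  rule 2: no change — derzutab
  rule 3 (vowel merger): derzutab → derzuteb
  rule 4 (unconditioned shift): derzuteb → zerzuteb
  ⇒ Rapanan zerzuteb
Only *derzutab yields all of Lutasen delzotab, Rapanan zerzuteb.

*derzutab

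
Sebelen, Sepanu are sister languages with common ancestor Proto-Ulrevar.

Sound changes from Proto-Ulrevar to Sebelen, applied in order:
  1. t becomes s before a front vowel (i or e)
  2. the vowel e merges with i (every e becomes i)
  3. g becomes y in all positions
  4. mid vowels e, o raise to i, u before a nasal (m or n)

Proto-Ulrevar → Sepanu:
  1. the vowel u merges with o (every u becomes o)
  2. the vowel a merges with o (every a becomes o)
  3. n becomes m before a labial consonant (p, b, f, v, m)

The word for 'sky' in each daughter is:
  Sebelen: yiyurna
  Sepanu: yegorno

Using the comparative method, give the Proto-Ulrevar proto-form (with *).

*yegurna

Position 2: Sebelen has i, Sepanu has e. Sepanu preserves e here (none of its changes turn any other segment into e), so the proto-segment is *e.
Position 3: Sebelen has y, Sepanu has g. Sepanu preserves g here (none of its changes turn any other segment into g), so the proto-segment is *g.
Position 7: Sebelen has a, Sepanu has o. Sebelen preserves a here (none of its changes turn any other segment into a), so the proto-segment is *a.
Verify the candidate proto-form against each daughter:
Sebelen: start from *yegurna.
  rule 1: no change — yegurna
  rule 2 (vowel merger): yegurna → yigurna
  rule 3 (unconditioned shift): yigurna → yiyurna
  rule 4: no change — yiyurna
  ⇒ Sebelen yiyurna
Sepanu: start from *yegurna.
  rule 1 (vowel merger): yegurna → yegorna
  rule 2 (vowel merger): yegorna → yegorno
  rule 3: no change — yegorno
  ⇒ Sepanu yegorno
No other proto-form is consistent with every reflex, so the reconstruction is *yegurna.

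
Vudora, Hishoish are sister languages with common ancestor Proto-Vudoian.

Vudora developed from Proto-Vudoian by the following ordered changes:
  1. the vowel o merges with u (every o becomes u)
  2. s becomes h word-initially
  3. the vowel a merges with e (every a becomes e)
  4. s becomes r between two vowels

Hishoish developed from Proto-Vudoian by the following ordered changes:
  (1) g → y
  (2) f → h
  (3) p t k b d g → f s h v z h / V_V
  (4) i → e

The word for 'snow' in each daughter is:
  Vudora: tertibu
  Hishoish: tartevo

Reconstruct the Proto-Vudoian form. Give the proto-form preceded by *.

*tartibo

Position 7: Vudora has u, Hishoish has o. Hishoish preserves o here (none of its changes turn any other segment into o), so the proto-segment is *o.
Position 6: Vudora has b, Hishoish has v. Vudora preserves b here (none of its changes turn any other segment into b), so the proto-segment is *b.
This points to *tartibo. Verify forward in each daughter:
Vudora: *tartibo
  tartibo → tartibu   [vowel merger]
  tartibu (rule 2 does not apply)
  tartibu → tertibu   [vowel merger]
  tertibu (rule 4 does not apply)
  giving Vudora tertibu.
Hishoish: *tartibo
  tartibo (rule 1 does not apply)
  tartibo (rule 2 does not apply)
  tartibo → tartivo   [intervocalic lenition]
  tartivo → tartevo   [vowel merger]
  giving Hishoish tartevo.
*tartibo is the unique common source.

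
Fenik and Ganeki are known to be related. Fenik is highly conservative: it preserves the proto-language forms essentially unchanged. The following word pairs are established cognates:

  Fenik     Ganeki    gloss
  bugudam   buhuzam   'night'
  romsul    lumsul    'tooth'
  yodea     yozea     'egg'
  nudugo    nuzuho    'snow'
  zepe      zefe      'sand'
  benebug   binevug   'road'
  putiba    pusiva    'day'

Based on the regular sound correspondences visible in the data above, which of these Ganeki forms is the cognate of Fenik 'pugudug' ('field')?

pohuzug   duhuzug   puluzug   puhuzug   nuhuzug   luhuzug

bugudam ~ buhuzam — Fenik g corresponds to Ganeki h between vowels (before a back vowel).
nudugo ~ nuzuho — Fenik d corresponds to Ganeki z between vowels (before a back vowel).
Applying these to Fenik 'pugudug':
  pugudug → puhudug   (g→h between vowels (before a back vowel))
  puhudug → puhuzug   (d→z between vowels (before a back vowel))
So the Ganeki cognate is 'puhuzug'.

puhuzug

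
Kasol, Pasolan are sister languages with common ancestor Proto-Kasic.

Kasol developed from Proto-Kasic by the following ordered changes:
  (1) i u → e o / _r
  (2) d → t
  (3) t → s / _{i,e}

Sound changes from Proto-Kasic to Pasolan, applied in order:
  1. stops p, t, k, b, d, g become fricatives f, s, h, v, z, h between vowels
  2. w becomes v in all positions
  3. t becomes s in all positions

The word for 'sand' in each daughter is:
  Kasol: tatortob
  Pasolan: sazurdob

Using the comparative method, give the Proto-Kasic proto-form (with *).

Position 4: Kasol has o, Pasolan has u. Pasolan preserves u here (none of its changes turn any other segment into u), so the proto-segment is *u.
Position 1: Kasol has t, Pasolan has s. Taking the neighbouring segments as reconstructed: Kasol t could go back to *t or *d; Pasolan s could go back to *t or *s — the one source consistent with every daughter is *t.
Verify the candidate proto-form against each daughter:
Kasol: start from *tadurdob.
  rule 1 (pre-rhotic lowering): tadurdob → tadordob
  rule 2 (unconditioned shift): tadordob → tatortob
  rule 3: no change — tatortob
  ⇒ Kasol tatortob
Pasolan: *tadurdob
  tadurdob → tazurdob   [intervocalic lenition]
  tazurdob (rule 2 does not apply)
  tazurdob → sazurdob   [unconditioned shift]
  giving Pasolan sazurdob.
Only *tadurdob yields all of Kasol tatortob, Pasolan sazurdob.

*tadurdob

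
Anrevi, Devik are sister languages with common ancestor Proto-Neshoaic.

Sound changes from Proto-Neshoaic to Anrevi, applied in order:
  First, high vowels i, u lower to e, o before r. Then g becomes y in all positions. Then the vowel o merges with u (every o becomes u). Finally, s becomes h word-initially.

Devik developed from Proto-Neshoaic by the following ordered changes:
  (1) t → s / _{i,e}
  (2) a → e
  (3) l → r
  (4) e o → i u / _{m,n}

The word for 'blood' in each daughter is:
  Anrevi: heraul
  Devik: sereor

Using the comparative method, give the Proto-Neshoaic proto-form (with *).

Position 6: Anrevi has l, Devik has r. Anrevi preserves l here (none of its changes turn any other segment into l), so the proto-segment is *l.
Position 4: Anrevi has a, Devik has e. Anrevi preserves a here (none of its changes turn any other segment into a), so the proto-segment is *a.
Position 5: Anrevi has u, Devik has o. Devik preserves o here (none of its changes turn any other segment into o), so the proto-segment is *o.
This points to *seraol. Verify forward in each daughter:
Anrevi: *seraol
  seraol (rule 1 does not apply)
  seraol (rule 2 does not apply)
  seraol → seraul   [vowel merger]
  seraul → heraul   [debuccalisation]
  giving Anrevi heraul.
Devik: *seraol > sereol > sereor  (by vowel merger, unconditioned shift)
*seraol is the unique common source.

*seraol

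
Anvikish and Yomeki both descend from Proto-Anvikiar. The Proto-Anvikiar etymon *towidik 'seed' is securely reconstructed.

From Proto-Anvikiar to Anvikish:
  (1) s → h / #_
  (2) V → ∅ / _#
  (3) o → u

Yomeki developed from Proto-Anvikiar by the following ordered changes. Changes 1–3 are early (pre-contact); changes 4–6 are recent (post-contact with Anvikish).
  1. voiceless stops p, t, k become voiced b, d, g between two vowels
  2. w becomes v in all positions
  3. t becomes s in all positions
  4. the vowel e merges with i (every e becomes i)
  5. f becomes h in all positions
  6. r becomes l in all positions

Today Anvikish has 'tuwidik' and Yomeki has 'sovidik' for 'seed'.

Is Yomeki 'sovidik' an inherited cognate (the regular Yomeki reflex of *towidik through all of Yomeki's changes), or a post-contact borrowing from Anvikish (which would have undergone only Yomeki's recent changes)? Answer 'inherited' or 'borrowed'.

If inherited, *towidik would pass through all of Yomeki's changes:
Yomeki: *towidik
  towidik (rule 1 does not apply)
  towidik → tovidik   [unconditioned shift]
  tovidik → sovidik   [unconditioned shift]
  sovidik (rule 4 does not apply)
  sovidik (rule 5 does not apply)
  sovidik (rule 6 does not apply)
  giving Yomeki sovidik.
If borrowed from Anvikish 'tuwidik' after the early changes, it would undergo only the recent ones:
  rule 4 (vowel merger): no change (tuwidik)
  rule 5 (unconditioned shift): no change (tuwidik)
  rule 6 (unconditioned shift): no change (tuwidik)
  ⇒ as a loan: tuwidik
Yomeki 'sovidik' matches the inherited outcome exactly, so it is an inherited cognate, not a loan.

inherited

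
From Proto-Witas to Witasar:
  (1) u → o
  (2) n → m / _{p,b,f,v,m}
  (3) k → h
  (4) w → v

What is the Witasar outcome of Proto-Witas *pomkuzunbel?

Witasar: *pomkuzunbel > pomkozonbel > pomkozombel > pomhozombel  (by vowel merger, nasal place assimilation, unconditioned shift)

pomhozombel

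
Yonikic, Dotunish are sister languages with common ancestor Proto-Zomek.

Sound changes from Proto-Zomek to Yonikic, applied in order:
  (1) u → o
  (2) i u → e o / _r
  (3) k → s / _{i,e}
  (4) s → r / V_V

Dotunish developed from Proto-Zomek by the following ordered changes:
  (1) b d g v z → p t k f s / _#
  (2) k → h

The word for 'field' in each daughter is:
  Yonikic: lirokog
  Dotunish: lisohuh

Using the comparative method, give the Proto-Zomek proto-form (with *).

Position 3: Yonikic has r, Dotunish has s. Taking the neighbouring segments as reconstructed: Yonikic r can only go back to *s; Dotunish s can only go back to *s — the one source consistent with every daughter is *s.
Position 7: Yonikic has g, Dotunish has h. Yonikic preserves g here (none of its changes turn any other segment into g), so the proto-segment is *g.
Position 6: Yonikic has o, Dotunish has u. Dotunish preserves u here (none of its changes turn any other segment into u), so the proto-segment is *u.
Continuing position by position gives *lisokug; check it forward:
Yonikic: start from *lisokug.
  rule 1 (vowel merger): lisokug → lisokog
  rule 2: no change — lisokog
  rule 3: no change — lisokog
  rule 4 (rhotacism): lisokog → lirokog
  ⇒ Yonikic lirokog
Dotunish: start from *lisokug.
  rule 1 (final devoicing): lisokug → lisokuk
  rule 2 (unconditioned shift): lisokuk → lisohuh
  ⇒ Dotunish lisohuh
Only *lisokug yields all of Yonikic lirokog, Dotunish lisohuh.

*lisokug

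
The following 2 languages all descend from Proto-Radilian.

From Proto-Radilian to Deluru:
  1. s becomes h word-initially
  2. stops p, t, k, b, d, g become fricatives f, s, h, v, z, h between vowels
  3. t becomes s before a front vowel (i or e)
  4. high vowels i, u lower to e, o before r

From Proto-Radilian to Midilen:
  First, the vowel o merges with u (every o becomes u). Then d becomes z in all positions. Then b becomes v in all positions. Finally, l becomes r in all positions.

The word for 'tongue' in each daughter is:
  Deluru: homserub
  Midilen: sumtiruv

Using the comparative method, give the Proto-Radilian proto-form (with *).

*somtirub

Position 2: Deluru has o, Midilen has u. Taking the neighbouring segments as reconstructed: Deluru o can only go back to *o; Midilen u could go back to *o or *u — the one source consistent with every daughter is *o.
Position 4: Deluru has s, Midilen has t. Midilen preserves t here (none of its changes turn any other segment into t), so the proto-segment is *t.
Position 1: Deluru has h, Midilen has s. Midilen preserves s here (none of its changes turn any other segment into s), so the proto-segment is *s.
Verify the candidate proto-form against each daughter:
Deluru: *somtirub > homtirub > homsirub > homserub  (by debuccalisation, palatalisation, pre-rhotic lowering)
Midilen: *somtirub
  somtirub → sumtirub   [vowel merger]
  sumtirub (rule 2 does not apply)
  sumtirub → sumtiruv   [unconditioned shift]
  sumtiruv (rule 4 does not apply)
  giving Midilen sumtiruv.
No other proto-form is consistent with every reflex, so the reconstruction is *somtirub.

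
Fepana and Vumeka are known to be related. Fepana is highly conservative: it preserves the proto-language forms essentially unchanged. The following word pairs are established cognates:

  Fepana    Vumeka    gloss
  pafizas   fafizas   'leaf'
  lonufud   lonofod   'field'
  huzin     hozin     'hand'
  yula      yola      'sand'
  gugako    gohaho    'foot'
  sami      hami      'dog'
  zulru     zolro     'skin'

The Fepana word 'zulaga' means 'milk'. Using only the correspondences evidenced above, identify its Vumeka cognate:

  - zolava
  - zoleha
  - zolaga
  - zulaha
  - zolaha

zolaha

lonufud ~ lonofod, huzin ~ hozin — Fepana u corresponds to Vumeka o after a consonant, before a consonant other than r, m, n, p, b, f, v.
gugako ~ gohaho — Fepana g corresponds to Vumeka h between vowels (before a back vowel).
Applying these to Fepana 'zulaga':
  zulaga → zolaga   (u→o after a consonant, before a consonant other than r, m, n, p, b, f, v)
  zolaga → zolaha   (g→h between vowels (before a back vowel))
So the Vumeka cognate is 'zolaha'.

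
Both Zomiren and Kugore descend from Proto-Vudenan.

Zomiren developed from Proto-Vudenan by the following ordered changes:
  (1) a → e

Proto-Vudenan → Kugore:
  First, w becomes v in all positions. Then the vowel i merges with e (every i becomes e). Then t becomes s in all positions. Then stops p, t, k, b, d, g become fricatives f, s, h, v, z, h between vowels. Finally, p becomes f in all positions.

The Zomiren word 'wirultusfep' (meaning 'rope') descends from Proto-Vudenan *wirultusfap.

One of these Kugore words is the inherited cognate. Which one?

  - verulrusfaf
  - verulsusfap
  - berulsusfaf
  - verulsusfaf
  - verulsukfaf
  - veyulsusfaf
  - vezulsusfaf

Kugore: *wirultusfap > virultusfap > verultusfap > verulsusfap > verulsusfaf  (by unconditioned shift, vowel merger, unconditioned shift, unconditioned shift)
Among the options, 'verulsusfaf' alone shows every Kugore change applied in order.

verulsusfaf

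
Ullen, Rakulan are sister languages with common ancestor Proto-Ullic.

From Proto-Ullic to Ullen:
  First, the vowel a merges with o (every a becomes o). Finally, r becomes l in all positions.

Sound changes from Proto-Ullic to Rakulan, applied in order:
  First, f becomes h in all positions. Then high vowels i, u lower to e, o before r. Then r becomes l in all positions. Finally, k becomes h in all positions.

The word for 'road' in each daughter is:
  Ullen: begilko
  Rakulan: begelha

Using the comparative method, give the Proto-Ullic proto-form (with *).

Position 4: Ullen has i, Rakulan has e. Ullen preserves i here (none of its changes turn any other segment into i), so the proto-segment is *i.
Position 6: Ullen has k, Rakulan has h. Ullen preserves k here (none of its changes turn any other segment into k), so the proto-segment is *k.
Verify the candidate proto-form against each daughter:
Ullen: *begirka > begirko > begilko  (by vowel merger, unconditioned shift)
Rakulan: *begirka
  begirka (rule 1 does not apply)
  begirka → begerka   [pre-rhotic lowering]
  begerka → begelka   [unconditioned shift]
  begelka → begelha   [unconditioned shift]
  giving Rakulan begelha.
Only *begirka yields all of Ullen begilko, Rakulan begelha.

*begirka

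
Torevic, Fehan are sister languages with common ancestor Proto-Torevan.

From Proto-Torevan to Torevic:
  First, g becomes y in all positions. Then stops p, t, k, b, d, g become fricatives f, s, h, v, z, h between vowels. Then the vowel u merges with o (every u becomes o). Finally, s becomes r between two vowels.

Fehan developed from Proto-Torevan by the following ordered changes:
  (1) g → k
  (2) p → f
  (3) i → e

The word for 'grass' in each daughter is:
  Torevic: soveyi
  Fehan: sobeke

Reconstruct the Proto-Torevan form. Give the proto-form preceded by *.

*sobegi

Position 3: Torevic has v, Fehan has b. Fehan preserves b here (none of its changes turn any other segment into b), so the proto-segment is *b.
Position 5: Torevic has y, Fehan has k. Taking the neighbouring segments as reconstructed: Torevic y could go back to *g or *y; Fehan k could go back to *k or *g — the one source consistent with every daughter is *g.
This points to *sobegi. Verify forward in each daughter:
Torevic: *sobegi > sobeyi > soveyi  (by unconditioned shift, intervocalic lenition)
Fehan: *sobegi > sobeki > sobeke  (by unconditioned shift, vowel merger)
Only *sobegi yields all of Torevic soveyi, Fehan sobeke.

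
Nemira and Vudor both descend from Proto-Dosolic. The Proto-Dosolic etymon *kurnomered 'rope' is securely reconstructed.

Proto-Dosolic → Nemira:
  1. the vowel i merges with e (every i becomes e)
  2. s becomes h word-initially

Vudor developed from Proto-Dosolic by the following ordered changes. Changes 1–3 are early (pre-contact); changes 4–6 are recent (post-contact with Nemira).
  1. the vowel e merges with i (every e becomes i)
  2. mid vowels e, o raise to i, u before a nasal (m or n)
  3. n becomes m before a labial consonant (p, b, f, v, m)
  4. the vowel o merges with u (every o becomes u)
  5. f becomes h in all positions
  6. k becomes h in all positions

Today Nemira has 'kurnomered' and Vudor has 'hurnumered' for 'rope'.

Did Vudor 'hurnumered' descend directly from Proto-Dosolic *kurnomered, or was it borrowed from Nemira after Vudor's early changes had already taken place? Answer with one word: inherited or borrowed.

borrowed

If inherited, *kurnomered would pass through all of Vudor's changes:
Vudor: start from *kurnomered.
  rule 1 (vowel merger): kurnomered → kurnomirid
  rule 2 (pre-nasal raising): kurnomirid → kurnumirid
  rule 3: no change — kurnumirid
  rule 4: no change — kurnumirid
  rule 5: no change — kurnumirid
  rule 6 (unconditioned shift): kurnumirid → hurnumirid
  ⇒ Vudor hurnumirid
If borrowed from Nemira 'kurnomered' after the early changes, it would undergo only the recent ones:
  rule 4 (vowel merger): kurnomered → kurnumered
  rule 5 (unconditioned shift): no change (kurnumered)
  rule 6 (unconditioned shift): kurnumered → hurnumered
  ⇒ as a loan: hurnumered
Vudor 'hurnumered' matches the loan outcome 'hurnumered', not the inherited 'hurnumirid' — it skipped the early Vudor changes, so it was borrowed from Nemira.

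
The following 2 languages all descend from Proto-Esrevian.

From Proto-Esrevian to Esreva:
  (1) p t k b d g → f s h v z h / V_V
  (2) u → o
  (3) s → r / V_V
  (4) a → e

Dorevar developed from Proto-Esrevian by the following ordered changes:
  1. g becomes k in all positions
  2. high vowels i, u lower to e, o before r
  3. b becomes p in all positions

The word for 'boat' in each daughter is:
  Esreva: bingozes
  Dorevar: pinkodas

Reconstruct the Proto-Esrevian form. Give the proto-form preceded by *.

*bingodas

Position 1: Esreva has b, Dorevar has p. Esreva preserves b here (none of its changes turn any other segment into b), so the proto-segment is *b.
Position 6: Esreva has z, Dorevar has d. Dorevar preserves d here (none of its changes turn any other segment into d), so the proto-segment is *d.
Position 4: Esreva has g, Dorevar has k. Esreva preserves g here (none of its changes turn any other segment into g), so the proto-segment is *g.
This points to *bingodas. Verify forward in each daughter:
Esreva: *bingodas > bingozas > bingozes  (by intervocalic lenition, vowel merger)
Dorevar: *bingodas > binkodas > pinkodas  (by unconditioned shift, unconditioned shift)
Only *bingodas yields all of Esreva bingozes, Dorevar pinkodas.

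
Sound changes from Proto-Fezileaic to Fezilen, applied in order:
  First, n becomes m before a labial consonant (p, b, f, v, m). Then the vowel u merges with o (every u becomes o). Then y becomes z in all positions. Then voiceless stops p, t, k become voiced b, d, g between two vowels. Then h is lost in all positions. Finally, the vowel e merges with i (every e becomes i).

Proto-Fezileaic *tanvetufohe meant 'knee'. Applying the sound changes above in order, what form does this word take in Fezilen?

Fezilen: start from *tanvetufohe.
  rule 1 (nasal place assimilation): tanvetufohe → tamvetufohe
  rule 2 (vowel merger): tamvetufohe → tamvetofohe
  rule 3: no change — tamvetofohe
  rule 4 (intervocalic voicing): tamvetofohe → tamvedofohe
  rule 5 (h-loss): tamvedofohe → tamvedofoe
  rule 6 (vowel merger): tamvedofoe → tamvidofoi
  ⇒ Fezilen tamvidofoi

tamvidofoi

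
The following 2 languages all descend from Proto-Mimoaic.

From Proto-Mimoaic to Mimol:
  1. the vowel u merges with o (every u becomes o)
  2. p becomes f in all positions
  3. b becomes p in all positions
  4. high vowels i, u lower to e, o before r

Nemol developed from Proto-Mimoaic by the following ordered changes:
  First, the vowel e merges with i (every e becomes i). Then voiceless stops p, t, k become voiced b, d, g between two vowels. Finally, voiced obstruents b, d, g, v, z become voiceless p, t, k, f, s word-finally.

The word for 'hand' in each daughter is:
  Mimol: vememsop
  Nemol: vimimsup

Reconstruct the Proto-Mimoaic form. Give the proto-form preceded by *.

*vememsub

Position 2: Mimol has e, Nemol has i. Taking the neighbouring segments as reconstructed: Mimol e can only go back to *e; Nemol i could go back to *e or *i — the one source consistent with every daughter is *e.
Position 4: Mimol has e, Nemol has i. Taking the neighbouring segments as reconstructed: Mimol e can only go back to *e; Nemol i could go back to *e or *i — the one source consistent with every daughter is *e.
Position 7: Mimol has o, Nemol has u. Nemol preserves u here (none of its changes turn any other segment into u), so the proto-segment is *u.
This points to *vememsub. Verify forward in each daughter:
Mimol: start from *vememsub.
  rule 1 (vowel merger): vememsub → vememsob
  rule 2: no change — vememsob
  rule 3 (unconditioned shift): vememsob → vememsop
  rule 4: no change — vememsop
  ⇒ Mimol vememsop
Nemol: *vememsub
  vememsub → vimimsub   [vowel merger]
  vimimsub (rule 2 does not apply)
  vimimsub → vimimsup   [final devoicing]
  giving Nemol vimimsup.
No other proto-form is consistent with every reflex, so the reconstruction is *vememsub.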